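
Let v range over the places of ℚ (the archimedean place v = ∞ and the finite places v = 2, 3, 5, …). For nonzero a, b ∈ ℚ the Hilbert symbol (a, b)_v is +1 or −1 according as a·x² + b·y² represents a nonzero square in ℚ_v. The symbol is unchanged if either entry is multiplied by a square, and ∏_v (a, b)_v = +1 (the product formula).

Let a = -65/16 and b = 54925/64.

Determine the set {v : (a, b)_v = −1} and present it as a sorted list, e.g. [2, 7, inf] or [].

[5, 13]

Mod squares: a ≡ -65, b ≡ 13. Check v ∈ {∞, 2, 5, 13}.
v=13: a=13^1·(≡7), b=13^3·(≡1) mod 13; (7|13)=-1, (1|13)=+1; (−1)^{1·3·6}·(-1)^3·(+1)^1 = -1.
v=2: v_2(a)=-4, v_2(b)=-6; units ≡ 7, 5 (mod 8); ε·ε+αω+βω = 1·0+-4·1+-6·0 ≡ 0  ⇒  (a,b)_2 = +1.
v=5: a=5^1·(≡2), b=5^2·(≡3) mod 5; (2|5)=-1, (3|5)=-1; (−1)^{1·2·2}·(-1)^2·(-1)^1 = -1.
v=∞: -65 < 0 and 13 > 0  ⇒  (a,b)_∞ = +1.
|Ram(-65, 13)| = 2, even; anisotropic at {5, 13}.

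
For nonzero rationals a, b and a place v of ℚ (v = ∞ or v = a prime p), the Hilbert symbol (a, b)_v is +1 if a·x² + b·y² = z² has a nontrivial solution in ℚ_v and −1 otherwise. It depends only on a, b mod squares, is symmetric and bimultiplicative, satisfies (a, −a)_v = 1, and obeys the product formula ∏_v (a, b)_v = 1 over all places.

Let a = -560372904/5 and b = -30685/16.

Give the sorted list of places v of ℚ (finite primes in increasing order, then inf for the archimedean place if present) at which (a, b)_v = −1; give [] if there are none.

[5, 7, 17, inf]

(a, b) ≡ (-51170, -85) mod (ℚ^×)²; places V = {2, 3, 5, 7, 13, 17, 19, 43, ∞}.
(a,b)_5: α=-1, u≡1; β=1, v≡3 (mod 5); (1|5)=+1, (3|5)=-1; sign (−1)^0·+1^1·-1^-1 = -1.
(a,b)_7: α=1, u≡6; β=0, v≡5 (mod 7); (6|7)=-1, (5|7)=-1; sign (−1)^0·-1^0·-1^1 = -1.
(a,b)_13: α=2, u≡11; β=0, v≡7 (mod 13); (11|13)=-1, (7|13)=-1; sign (−1)^0·-1^0·-1^2 = +1.
(a,b)_17: α=1, u≡15; β=1, v≡3 (mod 17); (15|17)=+1, (3|17)=-1; sign (−1)^0·+1^1·-1^1 = -1.
(a,b)_∞: sgn(-51170)=−, sgn(-85)=−, so -1.
(a,b)_2: α=3, β=-4; u≡7, v≡3 (mod 8); ε(u)ε(v)=1·1, αω(v)=3·1, βω(u)=-4·0; sum ≡ 0  ⇒  +1.
(a,b)_19: α=0, u≡1; β=2, v≡3 (mod 19); (1|19)=+1, (3|19)=-1; sign (−1)^0·+1^2·-1^0 = +1.
(a,b)_3: α=4, u≡1; β=0, v≡2 (mod 3); (1|3)=+1, (2|3)=-1; sign (−1)^0·+1^0·-1^4 = +1.
(a,b)_43: α=1, u≡25; β=0, v≡36 (mod 43); (25|43)=+1, (36|43)=+1; sign (−1)^0·+1^0·+1^1 = +1.
|Ram(-51170, -85)| = 4, even; anisotropic at {5, 7, 17, ∞}.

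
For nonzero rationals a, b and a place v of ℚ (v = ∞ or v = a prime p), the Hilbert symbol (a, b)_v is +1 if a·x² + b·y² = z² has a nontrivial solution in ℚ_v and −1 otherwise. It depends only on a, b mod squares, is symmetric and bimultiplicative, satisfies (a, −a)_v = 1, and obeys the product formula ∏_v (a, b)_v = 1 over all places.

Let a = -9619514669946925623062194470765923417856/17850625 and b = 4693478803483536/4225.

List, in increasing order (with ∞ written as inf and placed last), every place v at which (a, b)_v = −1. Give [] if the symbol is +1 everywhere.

Mod squares: a ≡ -415679, b ≡ 4967779729. Check v ∈ {∞, 2, 3, 5, 11, 13, 17, 19, 23, 29, 31, 37, 53}.
v=17: a=17^0·(≡10), b=17^1·(≡4) mod 17; (10|17)=-1, (4|17)=+1; (−1)^{0·1·8}·(-1)^1·(+1)^0 = -1.
v=5: a=5^-4·(≡4), b=5^-2·(≡4) mod 5; (4|5)=+1, (4|5)=+1; (−1)^{-4·-2·2}·(+1)^-2·(+1)^-4 = +1.
v=3: a=3^20·(≡1), b=3^10·(≡1) mod 3; (1|3)=+1, (1|3)=+1; (−1)^{20·10·1}·(+1)^10·(+1)^20 = +1.
v=2: v_2(a)=8, v_2(b)=4; units ≡ 1, 1 (mod 8); ε·ε+αω+βω = 0·0+8·0+4·0 ≡ 0  ⇒  (a,b)_2 = +1.
v=37: a=37^2·(≡25), b=37^1·(≡34) mod 37; (25|37)=+1, (34|37)=+1; (−1)^{2·1·18}·(+1)^1·(+1)^2 = +1.
v=19: a=19^4·(≡13), b=19^1·(≡14) mod 19; (13|19)=-1, (14|19)=-1; (−1)^{4·1·9}·(-1)^1·(-1)^4 = -1.
v=∞: -415679 < 0 and 4967779729 > 0  ⇒  (a,b)_∞ = +1.
v=23: a=23^3·(≡14), b=23^1·(≡15) mod 23; (14|23)=-1, (15|23)=-1; (−1)^{3·1·11}·(-1)^1·(-1)^3 = -1.
v=11: a=11^3·(≡6), b=11^1·(≡1) mod 11; (6|11)=-1, (1|11)=+1; (−1)^{3·1·5}·(-1)^1·(+1)^3 = +1.
v=29: a=29^2·(≡22), b=29^0·(≡3) mod 29; (22|29)=+1, (3|29)=-1; (−1)^{2·0·14}·(+1)^0·(-1)^2 = +1.
v=31: a=31^3·(≡7), b=31^1·(≡23) mod 31; (7|31)=+1, (23|31)=-1; (−1)^{3·1·15}·(+1)^1·(-1)^3 = +1.
v=53: a=53^3·(≡1), b=53^1·(≡21) mod 53; (1|53)=+1, (21|53)=-1; (−1)^{3·1·26}·(+1)^1·(-1)^3 = -1.
v=13: a=13^-4·(≡10), b=13^-2·(≡12) mod 13; (10|13)=+1, (12|13)=+1; (−1)^{-4·-2·6}·(+1)^-2·(+1)^-4 = +1.
(-415679, 4967779729 / ℚ) ramifies at {17, 19, 23, 53}: a division algebra.

[17, 19, 23, 53]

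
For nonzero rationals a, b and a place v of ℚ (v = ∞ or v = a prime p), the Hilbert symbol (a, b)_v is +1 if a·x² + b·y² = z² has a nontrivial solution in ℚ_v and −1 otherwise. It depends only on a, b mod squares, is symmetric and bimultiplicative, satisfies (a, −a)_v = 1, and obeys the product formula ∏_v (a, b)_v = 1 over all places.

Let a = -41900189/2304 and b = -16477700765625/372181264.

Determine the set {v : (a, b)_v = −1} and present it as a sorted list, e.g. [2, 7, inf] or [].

Mod squares: a ≡ -22661, b ≡ -405449. Check v ∈ {∞, 2, 3, 5, 7, 11, 13, 17, 29, 31, 41, 43, 53}.
v=29: a=29^0·(≡2), b=29^1·(≡18) mod 29; (2|29)=-1, (18|29)=-1; (−1)^{0·1·14}·(-1)^1·(-1)^0 = -1.
v=3: a=3^-2·(≡1), b=3^2·(≡1) mod 3; (1|3)=+1, (1|3)=+1; (−1)^{-2·2·1}·(+1)^2·(+1)^-2 = +1.
v=13: a=13^0·(≡11), b=13^-2·(≡11) mod 13; (11|13)=-1, (11|13)=-1; (−1)^{0·-2·6}·(-1)^-2·(-1)^0 = +1.
v=17: a=17^1·(≡5), b=17^2·(≡2) mod 17; (5|17)=-1, (2|17)=+1; (−1)^{1·2·8}·(-1)^2·(+1)^1 = +1.
v=41: a=41^0·(≡6), b=41^1·(≡31) mod 41; (6|41)=-1, (31|41)=+1; (−1)^{0·1·20}·(-1)^1·(+1)^0 = -1.
v=11: a=11^0·(≡2), b=11^1·(≡7) mod 11; (2|11)=-1, (7|11)=-1; (−1)^{0·1·5}·(-1)^1·(-1)^0 = -1.
v=5: a=5^0·(≡4), b=5^6·(≡4) mod 5; (4|5)=+1, (4|5)=+1; (−1)^{0·6·2}·(+1)^6·(+1)^0 = +1.
v=43: a=43^3·(≡3), b=43^0·(≡36) mod 43; (3|43)=-1, (36|43)=+1; (−1)^{3·0·21}·(-1)^0·(+1)^3 = +1.
v=31: a=31^1·(≡26), b=31^1·(≡12) mod 31; (26|31)=-1, (12|31)=-1; (−1)^{1·1·15}·(-1)^1·(-1)^1 = -1.
v=53: a=53^0·(≡39), b=53^-2·(≡10) mod 53; (39|53)=-1, (10|53)=+1; (−1)^{0·-2·26}·(-1)^-2·(+1)^0 = +1.
v=∞: -22661 < 0 and -405449 < 0  ⇒  (a,b)_∞ = -1.
v=7: a=7^0·(≡5), b=7^-2·(≡5) mod 7; (5|7)=-1, (5|7)=-1; (−1)^{0·-2·3}·(-1)^-2·(-1)^0 = +1.
v=2: v_2(a)=-8, v_2(b)=-4; units ≡ 3, 7 (mod 8); ε·ε+αω+βω = 1·1+-8·0+-4·1 ≡ 1  ⇒  (a,b)_2 = -1.
(-22661, -405449 / ℚ) ramifies at {2, 11, 29, 31, 41, ∞}: a division algebra.

[2, 11, 29, 31, 41, inf]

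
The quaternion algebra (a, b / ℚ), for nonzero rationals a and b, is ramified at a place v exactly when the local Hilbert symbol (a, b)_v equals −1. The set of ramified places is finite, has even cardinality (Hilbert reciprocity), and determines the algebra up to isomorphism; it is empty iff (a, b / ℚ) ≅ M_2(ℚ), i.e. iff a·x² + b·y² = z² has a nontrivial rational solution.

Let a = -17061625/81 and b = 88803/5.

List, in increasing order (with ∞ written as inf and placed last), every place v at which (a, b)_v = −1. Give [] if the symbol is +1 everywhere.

(a, b) ≡ (-682465, 49335) mod (ℚ^×)²; places V = {2, 3, 5, 7, 11, 13, 17, 23, 31, 37, ∞}.
(a,b)_31: α=1, u≡13; β=0, v≡10 (mod 31); (13|31)=-1, (10|31)=+1; sign (−1)^0·-1^0·+1^1 = +1.
(a,b)_7: α=1, u≡1; β=0, v≡3 (mod 7); (1|7)=+1, (3|7)=-1; sign (−1)^0·+1^0·-1^1 = -1.
(a,b)_11: α=0, u≡6; β=1, v≡2 (mod 11); (6|11)=-1, (2|11)=-1; sign (−1)^0·-1^1·-1^0 = -1.
(a,b)_∞: sgn(-682465)=−, sgn(49335)=+, so +1.
(a,b)_17: α=1, u≡16; β=0, v≡16 (mod 17); (16|17)=+1, (16|17)=+1; sign (−1)^0·+1^0·+1^1 = +1.
(a,b)_13: α=0, u≡10; β=1, v≡9 (mod 13); (10|13)=+1, (9|13)=+1; sign (−1)^0·+1^1·+1^0 = +1.
(a,b)_2: α=0, β=0; u≡7, v≡7 (mod 8); ε(u)ε(v)=1·1, αω(v)=0·0, βω(u)=0·0; sum ≡ 1  ⇒  -1.
(a,b)_3: α=-4, u≡2; β=3, v≡2 (mod 3); (2|3)=-1, (2|3)=-1; sign (−1)^0·-1^3·-1^-4 = -1.
(a,b)_37: α=1, u≡22; β=0, v≡8 (mod 37); (22|37)=-1, (8|37)=-1; sign (−1)^0·-1^0·-1^1 = -1.
(a,b)_5: α=3, u≡2; β=-1, v≡3 (mod 5); (2|5)=-1, (3|5)=-1; sign (−1)^0·-1^-1·-1^3 = +1.
(a,b)_23: α=0, u≡10; β=1, v≡4 (mod 23); (10|23)=-1, (4|23)=+1; sign (−1)^0·-1^1·+1^0 = -1.
Ram(-682465, 49335) = {2, 3, 7, 11, 23, 37}; no ℚ_2-point on the conic.

[2, 3, 7, 11, 23, 37]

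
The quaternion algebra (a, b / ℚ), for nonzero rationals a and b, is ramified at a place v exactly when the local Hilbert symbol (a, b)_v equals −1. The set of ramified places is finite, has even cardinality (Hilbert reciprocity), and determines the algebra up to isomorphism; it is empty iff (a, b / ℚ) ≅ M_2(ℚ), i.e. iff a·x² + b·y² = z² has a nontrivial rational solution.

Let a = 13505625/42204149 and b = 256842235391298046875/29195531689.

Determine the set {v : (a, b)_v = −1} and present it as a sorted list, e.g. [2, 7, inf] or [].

(a, b) ≡ (221, 203) mod (ℚ^×)²; places V = {2, 3, 5, 7, 11, 13, 17, 19, 23, 29, 53, ∞}.
(a,b)_23: α=-2, u≡15; β=-4, v≡19 (mod 23); (15|23)=-1, (19|23)=-1; sign (−1)^0·-1^-4·-1^-2 = +1.
(a,b)_3: α=2, u≡2; β=4, v≡2 (mod 3); (2|3)=-1, (2|3)=-1; sign (−1)^0·-1^4·-1^2 = +1.
(a,b)_17: α=-1, u≡13; β=-2, v≡16 (mod 17); (13|17)=+1, (16|17)=+1; sign (−1)^0·+1^-2·+1^-1 = +1.
(a,b)_19: α=-2, u≡13; β=-2, v≡13 (mod 19); (13|19)=-1, (13|19)=-1; sign (−1)^0·-1^-2·-1^-2 = +1.
(a,b)_∞: sgn(221)=+, sgn(203)=+, so +1.
(a,b)_11: α=0, u≡5; β=2, v≡3 (mod 11); (5|11)=+1, (3|11)=+1; sign (−1)^0·+1^2·+1^0 = +1.
(a,b)_5: α=4, u≡1; β=8, v≡2 (mod 5); (1|5)=+1, (2|5)=-1; sign (−1)^0·+1^8·-1^4 = +1.
(a,b)_53: α=0, u≡46; β=2, v≡38 (mod 53); (46|53)=+1, (38|53)=+1; sign (−1)^0·+1^2·+1^0 = +1.
(a,b)_29: α=0, u≡17; β=1, v≡9 (mod 29); (17|29)=-1, (9|29)=+1; sign (−1)^0·-1^1·+1^0 = -1.
(a,b)_2: α=0, β=0; u≡5, v≡3 (mod 8); ε(u)ε(v)=0·1, αω(v)=0·1, βω(u)=0·1; sum ≡ 0  ⇒  +1.
(a,b)_7: α=4, u≡4; β=7, v≡4 (mod 7); (4|7)=+1, (4|7)=+1; sign (−1)^0·+1^7·+1^4 = +1.
(a,b)_13: α=-1, u≡9; β=0, v≡5 (mod 13); (9|13)=+1, (5|13)=-1; sign (−1)^0·+1^0·-1^-1 = -1.
(221, 203 / ℚ) ramifies at {13, 29}: a division algebra.

[13, 29]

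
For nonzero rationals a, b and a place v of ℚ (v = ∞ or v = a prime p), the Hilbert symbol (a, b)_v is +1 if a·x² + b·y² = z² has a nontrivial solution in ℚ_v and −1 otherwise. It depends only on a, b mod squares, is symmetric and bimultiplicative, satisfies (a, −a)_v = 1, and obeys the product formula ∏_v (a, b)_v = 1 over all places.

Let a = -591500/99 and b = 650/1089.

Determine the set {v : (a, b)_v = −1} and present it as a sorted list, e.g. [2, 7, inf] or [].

Mod squares: a ≡ -385, b ≡ 26. Check v ∈ {∞, 2, 3, 5, 7, 11, 13}.
v=2: v_2(a)=2, v_2(b)=1; units ≡ 7, 5 (mod 8); ε·ε+αω+βω = 1·0+2·1+1·0 ≡ 0  ⇒  (a,b)_2 = +1.
v=11: a=11^-1·(≡4), b=11^-2·(≡5) mod 11; (4|11)=+1, (5|11)=+1; (−1)^{-1·-2·5}·(+1)^-2·(+1)^-1 = +1.
v=3: a=3^-2·(≡2), b=3^-2·(≡2) mod 3; (2|3)=-1, (2|3)=-1; (−1)^{-2·-2·1}·(-1)^-2·(-1)^-2 = +1.
v=∞: -385 < 0 and 26 > 0  ⇒  (a,b)_∞ = +1.
v=7: a=7^1·(≡4), b=7^0·(≡5) mod 7; (4|7)=+1, (5|7)=-1; (−1)^{1·0·3}·(+1)^0·(-1)^1 = -1.
v=5: a=5^3·(≡2), b=5^2·(≡4) mod 5; (2|5)=-1, (4|5)=+1; (−1)^{3·2·2}·(-1)^2·(+1)^3 = +1.
v=13: a=13^2·(≡11), b=13^1·(≡5) mod 13; (11|13)=-1, (5|13)=-1; (−1)^{2·1·6}·(-1)^1·(-1)^2 = -1.
Ram(-385, 26) = {7, 13}; no ℚ_7-point on the conic.

[7, 13]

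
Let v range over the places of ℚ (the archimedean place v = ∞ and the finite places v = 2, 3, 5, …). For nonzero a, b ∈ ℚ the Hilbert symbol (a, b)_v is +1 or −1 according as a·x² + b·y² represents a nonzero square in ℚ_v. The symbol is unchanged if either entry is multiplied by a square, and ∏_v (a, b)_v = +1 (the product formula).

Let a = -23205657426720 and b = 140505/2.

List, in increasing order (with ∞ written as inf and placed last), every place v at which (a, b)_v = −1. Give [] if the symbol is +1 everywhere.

Mod squares: a ≡ -16530, b ≡ 281010. Check v ∈ {∞, 2, 3, 5, 17, 19, 29}.
v=5: a=5^1·(≡1), b=5^1·(≡3) mod 5; (1|5)=+1, (3|5)=-1; (−1)^{1·1·2}·(+1)^1·(-1)^1 = -1.
v=19: a=19^3·(≡7), b=19^1·(≡2) mod 19; (7|19)=+1, (2|19)=-1; (−1)^{3·1·9}·(+1)^1·(-1)^3 = +1.
v=17: a=17^2·(≡5), b=17^1·(≡10) mod 17; (5|17)=-1, (10|17)=-1; (−1)^{2·1·8}·(-1)^1·(-1)^2 = -1.
v=29: a=29^3·(≡8), b=29^1·(≡1) mod 29; (8|29)=-1, (1|29)=+1; (−1)^{3·1·14}·(-1)^1·(+1)^3 = -1.
v=3: a=3^1·(≡1), b=3^1·(≡1) mod 3; (1|3)=+1, (1|3)=+1; (−1)^{1·1·1}·(+1)^1·(+1)^1 = -1.
v=∞: -16530 < 0 and 281010 > 0  ⇒  (a,b)_∞ = +1.
v=2: v_2(a)=5, v_2(b)=-1; units ≡ 7, 1 (mod 8); ε·ε+αω+βω = 1·0+5·0+-1·0 ≡ 0  ⇒  (a,b)_2 = +1.
(-16530, 281010 / ℚ) ramifies at {3, 5, 17, 29}: a division algebra.

[3, 5, 17, 29]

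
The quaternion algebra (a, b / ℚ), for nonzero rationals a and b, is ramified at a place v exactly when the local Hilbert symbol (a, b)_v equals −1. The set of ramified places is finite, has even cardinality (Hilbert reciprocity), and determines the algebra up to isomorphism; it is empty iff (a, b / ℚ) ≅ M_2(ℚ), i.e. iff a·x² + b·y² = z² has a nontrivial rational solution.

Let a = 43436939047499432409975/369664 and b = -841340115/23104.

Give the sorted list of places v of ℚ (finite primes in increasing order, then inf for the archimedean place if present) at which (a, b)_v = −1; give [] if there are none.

[3, 11, 13, 17]

(a, b) ≡ (39, -19635) mod (ℚ^×)²; places V = {2, 3, 5, 7, 11, 13, 17, 19, 23, ∞}.
(a,b)_17: α=4, u≡5; β=1, v≡9 (mod 17); (5|17)=-1, (9|17)=+1; sign (−1)^0·-1^1·+1^4 = -1.
(a,b)_11: α=2, u≡6; β=1, v≡8 (mod 11); (6|11)=-1, (8|11)=-1; sign (−1)^0·-1^1·-1^2 = -1.
(a,b)_19: α=-2, u≡7; β=-2, v≡9 (mod 19); (7|19)=+1, (9|19)=+1; sign (−1)^0·+1^-2·+1^-2 = +1.
(a,b)_7: α=4, u≡1; β=1, v≡1 (mod 7); (1|7)=+1, (1|7)=+1; sign (−1)^0·+1^1·+1^4 = +1.
(a,b)_5: α=2, u≡1; β=1, v≡3 (mod 5); (1|5)=+1, (3|5)=-1; sign (−1)^0·+1^1·-1^2 = +1.
(a,b)_3: α=9, u≡1; β=5, v≡1 (mod 3); (1|3)=+1, (1|3)=+1; sign (−1)^1·+1^5·+1^9 = -1.
(a,b)_∞: sgn(39)=+, sgn(-19635)=−, so +1.
(a,b)_13: α=1, u≡9; β=0, v≡7 (mod 13); (9|13)=+1, (7|13)=-1; sign (−1)^0·+1^0·-1^1 = -1.
(a,b)_23: α=4, u≡18; β=2, v≡7 (mod 23); (18|23)=+1, (7|23)=-1; sign (−1)^0·+1^2·-1^4 = +1.
(a,b)_2: α=-10, β=-6; u≡7, v≡5 (mod 8); ε(u)ε(v)=1·0, αω(v)=-10·1, βω(u)=-6·0; sum ≡ 0  ⇒  +1.
(39, -19635 / ℚ) ramifies at {3, 11, 13, 17}: a division algebra.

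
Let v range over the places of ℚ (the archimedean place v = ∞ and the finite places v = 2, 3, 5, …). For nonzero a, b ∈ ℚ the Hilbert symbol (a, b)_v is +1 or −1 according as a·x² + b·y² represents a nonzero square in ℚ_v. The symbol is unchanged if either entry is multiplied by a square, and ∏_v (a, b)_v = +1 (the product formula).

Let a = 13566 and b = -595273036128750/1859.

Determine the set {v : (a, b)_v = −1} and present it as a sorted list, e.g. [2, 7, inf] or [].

[3, 17]

(a, b) ≡ (13566, -149226) mod (ℚ^×)²; places V = {2, 3, 5, 7, 11, 13, 17, 19, ∞}.
(a,b)_2: α=1, β=1; u≡7, v≡3 (mod 8); ε(u)ε(v)=1·1, αω(v)=1·1, βω(u)=1·0; sum ≡ 0  ⇒  +1.
(a,b)_13: α=0, u≡7; β=-2, v≡9 (mod 13); (7|13)=-1, (9|13)=+1; sign (−1)^0·-1^-2·+1^0 = +1.
(a,b)_17: α=1, u≡16; β=1, v≡3 (mod 17); (16|17)=+1, (3|17)=-1; sign (−1)^0·+1^1·-1^1 = -1.
(a,b)_11: α=0, u≡3; β=-1, v≡8 (mod 11); (3|11)=+1, (8|11)=-1; sign (−1)^0·+1^-1·-1^0 = +1.
(a,b)_3: α=1, u≡1; β=5, v≡1 (mod 3); (1|3)=+1, (1|3)=+1; sign (−1)^1·+1^5·+1^1 = -1.
(a,b)_19: α=1, u≡11; β=3, v≡3 (mod 19); (11|19)=+1, (3|19)=-1; sign (−1)^1·+1^3·-1^1 = +1.
(a,b)_∞: sgn(13566)=+, sgn(-149226)=−, so +1.
(a,b)_7: α=1, u≡6; β=5, v≡1 (mod 7); (6|7)=-1, (1|7)=+1; sign (−1)^1·-1^5·+1^1 = +1.
(a,b)_5: α=0, u≡1; β=4, v≡1 (mod 5); (1|5)=+1, (1|5)=+1; sign (−1)^0·+1^4·+1^0 = +1.
(13566, -149226 / ℚ) ramifies at {3, 17}: a division algebra.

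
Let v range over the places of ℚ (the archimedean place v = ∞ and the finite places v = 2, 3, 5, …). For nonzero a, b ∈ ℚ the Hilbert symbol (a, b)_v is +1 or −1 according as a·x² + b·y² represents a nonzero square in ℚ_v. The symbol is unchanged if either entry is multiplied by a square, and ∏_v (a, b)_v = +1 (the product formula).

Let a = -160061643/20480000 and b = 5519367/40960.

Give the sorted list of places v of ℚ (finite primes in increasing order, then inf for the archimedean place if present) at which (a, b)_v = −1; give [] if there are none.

Mod squares: a ≡ -42294, b ≡ 6132630. Check v ∈ {∞, 2, 3, 5, 7, 19, 29, 53}.
v=19: a=19^1·(≡4), b=19^1·(≡9) mod 19; (4|19)=+1, (9|19)=+1; (−1)^{1·1·9}·(+1)^1·(+1)^1 = -1.
v=3: a=3^3·(≡2), b=3^3·(≡1) mod 3; (2|3)=-1, (1|3)=+1; (−1)^{3·3·1}·(-1)^3·(+1)^3 = +1.
v=29: a=29^2·(≡18), b=29^1·(≡19) mod 29; (18|29)=-1, (19|29)=-1; (−1)^{2·1·14}·(-1)^1·(-1)^2 = -1.
v=7: a=7^1·(≡3), b=7^1·(≡5) mod 7; (3|7)=-1, (5|7)=-1; (−1)^{1·1·3}·(-1)^1·(-1)^1 = -1.
v=∞: -42294 < 0 and 6132630 > 0  ⇒  (a,b)_∞ = +1.
v=2: v_2(a)=-15, v_2(b)=-13; units ≡ 5, 3 (mod 8); ε·ε+αω+βω = 0·1+-15·1+-13·1 ≡ 0  ⇒  (a,b)_2 = +1.
v=53: a=53^1·(≡3), b=53^1·(≡36) mod 53; (3|53)=-1, (36|53)=+1; (−1)^{1·1·26}·(-1)^1·(+1)^1 = -1.
v=5: a=5^-4·(≡4), b=5^-1·(≡1) mod 5; (4|5)=+1, (1|5)=+1; (−1)^{-4·-1·2}·(+1)^-1·(+1)^-4 = +1.
Ram(-42294, 6132630) = {7, 19, 29, 53}; no ℚ_7-point on the conic.

[7, 19, 29, 53]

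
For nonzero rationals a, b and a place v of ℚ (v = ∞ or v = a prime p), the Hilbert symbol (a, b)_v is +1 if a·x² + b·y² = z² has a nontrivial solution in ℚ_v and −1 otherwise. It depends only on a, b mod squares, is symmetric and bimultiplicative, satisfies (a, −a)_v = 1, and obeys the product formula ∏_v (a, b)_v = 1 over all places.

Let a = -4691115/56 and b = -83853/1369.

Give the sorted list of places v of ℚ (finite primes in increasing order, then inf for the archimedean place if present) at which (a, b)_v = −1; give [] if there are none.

[5, 7, 11, inf]

(a, b) ≡ (-10010, -77) mod (ℚ^×)²; places V = {2, 3, 5, 7, 11, 13, 37, ∞}.
(a,b)_2: α=-3, β=0; u≡3, v≡3 (mod 8); ε(u)ε(v)=1·1, αω(v)=-3·1, βω(u)=0·1; sum ≡ 0  ⇒  +1.
(a,b)_11: α=1, u≡5; β=3, v≡5 (mod 11); (5|11)=+1, (5|11)=+1; sign (−1)^1·+1^3·+1^1 = -1.
(a,b)_5: α=1, u≡2; β=0, v≡3 (mod 5); (2|5)=-1, (3|5)=-1; sign (−1)^0·-1^0·-1^1 = -1.
(a,b)_∞: sgn(-10010)=−, sgn(-77)=−, so -1.
(a,b)_7: α=-1, u≡5; β=1, v≡3 (mod 7); (5|7)=-1, (3|7)=-1; sign (−1)^1·-1^1·-1^-1 = -1.
(a,b)_37: α=0, u≡8; β=-2, v≡26 (mod 37); (8|37)=-1, (26|37)=+1; sign (−1)^0·-1^-2·+1^0 = +1.
(a,b)_13: α=1, u≡3; β=0, v≡9 (mod 13); (3|13)=+1, (9|13)=+1; sign (−1)^0·+1^0·+1^1 = +1.
(a,b)_3: α=8, u≡1; β=2, v≡1 (mod 3); (1|3)=+1, (1|3)=+1; sign (−1)^0·+1^2·+1^8 = +1.
|Ram(-10010, -77)| = 4, even; anisotropic at {5, 7, 11, ∞}.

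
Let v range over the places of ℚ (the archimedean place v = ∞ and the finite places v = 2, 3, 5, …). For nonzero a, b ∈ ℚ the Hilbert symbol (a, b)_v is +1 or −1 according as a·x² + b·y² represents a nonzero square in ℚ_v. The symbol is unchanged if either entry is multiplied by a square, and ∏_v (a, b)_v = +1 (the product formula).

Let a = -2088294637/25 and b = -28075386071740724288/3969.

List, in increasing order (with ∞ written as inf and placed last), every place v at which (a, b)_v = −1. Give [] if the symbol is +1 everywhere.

(a, b) ≡ (-253, -17) mod (ℚ^×)²; places V = {2, 3, 5, 7, 11, 13, 17, 23, ∞}.
(a,b)_23: α=1, u≡1; β=2, v≡13 (mod 23); (1|23)=+1, (13|23)=+1; sign (−1)^0·+1^2·+1^1 = +1.
(a,b)_17: α=2, u≡13; β=5, v≡15 (mod 17); (13|17)=+1, (15|17)=+1; sign (−1)^0·+1^5·+1^2 = +1.
(a,b)_3: α=0, u≡2; β=-4, v≡1 (mod 3); (2|3)=-1, (1|3)=+1; sign (−1)^0·-1^-4·+1^0 = +1.
(a,b)_13: α=4, u≡5; β=6, v≡12 (mod 13); (5|13)=-1, (12|13)=+1; sign (−1)^0·-1^6·+1^4 = +1.
(a,b)_7: α=0, u≡3; β=-2, v≡4 (mod 7); (3|7)=-1, (4|7)=+1; sign (−1)^0·-1^-2·+1^0 = +1.
(a,b)_11: α=1, u≡6; β=2, v≡9 (mod 11); (6|11)=-1, (9|11)=+1; sign (−1)^0·-1^2·+1^1 = +1.
(a,b)_2: α=0, β=6; u≡3, v≡7 (mod 8); ε(u)ε(v)=1·1, αω(v)=0·0, βω(u)=6·1; sum ≡ 1  ⇒  -1.
(a,b)_∞: sgn(-253)=−, sgn(-17)=−, so -1.
(a,b)_5: α=-2, u≡3; β=0, v≡3 (mod 5); (3|5)=-1, (3|5)=-1; sign (−1)^0·-1^0·-1^-2 = +1.
(-253, -17 / ℚ) ramifies at {2, ∞}: a division algebra.

[2, inf]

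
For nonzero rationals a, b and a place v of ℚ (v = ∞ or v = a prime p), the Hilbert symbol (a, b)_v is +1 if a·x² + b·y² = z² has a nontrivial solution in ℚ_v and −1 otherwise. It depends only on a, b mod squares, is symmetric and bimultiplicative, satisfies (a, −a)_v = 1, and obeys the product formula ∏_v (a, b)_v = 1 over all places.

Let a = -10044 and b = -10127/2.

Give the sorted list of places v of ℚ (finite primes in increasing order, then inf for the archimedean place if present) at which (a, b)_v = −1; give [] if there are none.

[13, inf]

Mod squares: a ≡ -31, b ≡ -20254. Check v ∈ {∞, 2, 3, 13, 19, 31, 41}.
v=19: a=19^0·(≡7), b=19^1·(≡9) mod 19; (7|19)=+1, (9|19)=+1; (−1)^{0·1·9}·(+1)^1·(+1)^0 = +1.
v=13: a=13^0·(≡5), b=13^1·(≡7) mod 13; (5|13)=-1, (7|13)=-1; (−1)^{0·1·6}·(-1)^1·(-1)^0 = -1.
v=2: v_2(a)=2, v_2(b)=-1; units ≡ 1, 1 (mod 8); ε·ε+αω+βω = 0·0+2·0+-1·0 ≡ 0  ⇒  (a,b)_2 = +1.
v=41: a=41^0·(≡1), b=41^1·(≡20) mod 41; (1|41)=+1, (20|41)=+1; (−1)^{0·1·20}·(+1)^1·(+1)^0 = +1.
v=∞: -31 < 0 and -20254 < 0  ⇒  (a,b)_∞ = -1.
v=31: a=31^1·(≡17), b=31^0·(≡5) mod 31; (17|31)=-1, (5|31)=+1; (−1)^{1·0·15}·(-1)^0·(+1)^1 = +1.
v=3: a=3^4·(≡2), b=3^0·(≡2) mod 3; (2|3)=-1, (2|3)=-1; (−1)^{4·0·1}·(-1)^0·(-1)^4 = +1.
Ram(-31, -20254) = {13, ∞}; no ℚ_13-point on the conic.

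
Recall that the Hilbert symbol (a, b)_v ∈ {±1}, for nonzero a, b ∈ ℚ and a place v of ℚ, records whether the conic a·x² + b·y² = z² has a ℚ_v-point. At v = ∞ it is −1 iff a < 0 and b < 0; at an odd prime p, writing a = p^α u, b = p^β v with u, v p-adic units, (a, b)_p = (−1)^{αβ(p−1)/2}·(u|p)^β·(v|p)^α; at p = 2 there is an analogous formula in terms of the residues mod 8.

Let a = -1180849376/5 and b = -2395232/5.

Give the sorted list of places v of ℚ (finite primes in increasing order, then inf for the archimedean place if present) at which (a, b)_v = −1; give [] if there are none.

[2, 5, 17, inf]

(a, b) ≡ (-1276870, -2590) mod (ℚ^×)²; places V = {2, 5, 7, 17, 29, 37, ∞}.
(a,b)_2: α=5, β=5; u≡5, v≡1 (mod 8); ε(u)ε(v)=0·0, αω(v)=5·0, βω(u)=5·1; sum ≡ 1  ⇒  -1.
(a,b)_29: α=1, u≡26; β=0, v≡22 (mod 29); (26|29)=-1, (22|29)=+1; sign (−1)^0·-1^0·+1^1 = +1.
(a,b)_17: α=3, u≡9; β=2, v≡5 (mod 17); (9|17)=+1, (5|17)=-1; sign (−1)^0·+1^2·-1^3 = -1.
(a,b)_5: α=-1, u≡4; β=-1, v≡3 (mod 5); (4|5)=+1, (3|5)=-1; sign (−1)^0·+1^-1·-1^-1 = -1.
(a,b)_7: α=1, u≡3; β=1, v≡1 (mod 7); (3|7)=-1, (1|7)=+1; sign (−1)^1·-1^1·+1^1 = +1.
(a,b)_∞: sgn(-1276870)=−, sgn(-2590)=−, so -1.
(a,b)_37: α=1, u≡4; β=1, v≡25 (mod 37); (4|37)=+1, (25|37)=+1; sign (−1)^0·+1^1·+1^1 = +1.
(-1276870, -2590 / ℚ) ramifies at {2, 5, 17, ∞}: a division algebra.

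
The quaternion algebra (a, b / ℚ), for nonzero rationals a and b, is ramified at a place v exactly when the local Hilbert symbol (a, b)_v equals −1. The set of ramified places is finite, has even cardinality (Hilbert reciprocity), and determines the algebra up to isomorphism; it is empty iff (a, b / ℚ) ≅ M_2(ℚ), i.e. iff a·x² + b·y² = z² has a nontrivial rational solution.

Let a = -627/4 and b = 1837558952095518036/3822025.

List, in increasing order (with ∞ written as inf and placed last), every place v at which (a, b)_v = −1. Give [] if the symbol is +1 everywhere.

[7, 11]

(a, b) ≡ (-627, 4389) mod (ℚ^×)²; places V = {2, 3, 5, 7, 11, 17, 19, 23, 37, ∞}.
(a,b)_∞: sgn(-627)=−, sgn(4389)=+, so +1.
(a,b)_2: α=-2, β=2; u≡5, v≡5 (mod 8); ε(u)ε(v)=0·0, αω(v)=-2·1, βω(u)=2·1; sum ≡ 0  ⇒  +1.
(a,b)_17: α=0, u≡9; β=-2, v≡10 (mod 17); (9|17)=+1, (10|17)=-1; sign (−1)^0·+1^-2·-1^0 = +1.
(a,b)_23: α=0, u≡10; β=-2, v≡5 (mod 23); (10|23)=-1, (5|23)=-1; sign (−1)^0·-1^-2·-1^0 = +1.
(a,b)_5: α=0, u≡2; β=-2, v≡1 (mod 5); (2|5)=-1, (1|5)=+1; sign (−1)^0·-1^-2·+1^0 = +1.
(a,b)_3: α=1, u≡1; β=7, v≡2 (mod 3); (1|3)=+1, (2|3)=-1; sign (−1)^1·+1^7·-1^1 = +1.
(a,b)_11: α=1, u≡5; β=3, v≡1 (mod 11); (5|11)=+1, (1|11)=+1; sign (−1)^1·+1^3·+1^1 = -1.
(a,b)_19: α=1, u≡6; β=3, v≡3 (mod 19); (6|19)=+1, (3|19)=-1; sign (−1)^1·+1^3·-1^1 = +1.
(a,b)_37: α=0, u≡19; β=2, v≡18 (mod 37); (19|37)=-1, (18|37)=-1; sign (−1)^0·-1^2·-1^0 = +1.
(a,b)_7: α=0, u≡6; β=5, v≡2 (mod 7); (6|7)=-1, (2|7)=+1; sign (−1)^0·-1^5·+1^0 = -1.
Ram(-627, 4389) = {7, 11}; no ℚ_7-point on the conic.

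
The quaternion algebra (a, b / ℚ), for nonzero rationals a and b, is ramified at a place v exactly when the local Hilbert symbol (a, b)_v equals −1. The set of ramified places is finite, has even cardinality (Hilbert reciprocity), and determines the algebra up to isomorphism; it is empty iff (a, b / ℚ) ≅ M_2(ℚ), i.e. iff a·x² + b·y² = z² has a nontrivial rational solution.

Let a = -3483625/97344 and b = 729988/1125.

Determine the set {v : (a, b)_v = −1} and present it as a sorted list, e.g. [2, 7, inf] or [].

(a, b) ≡ (-145, 1085) mod (ℚ^×)²; places V = {2, 3, 5, 7, 13, 29, 31, ∞}.
(a,b)_2: α=-6, β=2; u≡7, v≡5 (mod 8); ε(u)ε(v)=1·0, αω(v)=-6·1, βω(u)=2·0; sum ≡ 0  ⇒  +1.
(a,b)_5: α=3, u≡4; β=-3, v≡2 (mod 5); (4|5)=+1, (2|5)=-1; sign (−1)^0·+1^-3·-1^3 = -1.
(a,b)_∞: sgn(-145)=−, sgn(1085)=+, so +1.
(a,b)_7: α=0, u≡1; β=1, v≡1 (mod 7); (1|7)=+1, (1|7)=+1; sign (−1)^0·+1^1·+1^0 = +1.
(a,b)_3: α=-2, u≡2; β=-2, v≡2 (mod 3); (2|3)=-1, (2|3)=-1; sign (−1)^0·-1^-2·-1^-2 = +1.
(a,b)_29: α=1, u≡4; β=2, v≡10 (mod 29); (4|29)=+1, (10|29)=-1; sign (−1)^0·+1^2·-1^1 = -1.
(a,b)_31: α=2, u≡16; β=1, v≡9 (mod 31); (16|31)=+1, (9|31)=+1; sign (−1)^0·+1^1·+1^2 = +1.
(a,b)_13: α=-2, u≡6; β=0, v≡11 (mod 13); (6|13)=-1, (11|13)=-1; sign (−1)^0·-1^0·-1^-2 = +1.
(-145, 1085 / ℚ) ramifies at {5, 29}: a division algebra.

[5, 29]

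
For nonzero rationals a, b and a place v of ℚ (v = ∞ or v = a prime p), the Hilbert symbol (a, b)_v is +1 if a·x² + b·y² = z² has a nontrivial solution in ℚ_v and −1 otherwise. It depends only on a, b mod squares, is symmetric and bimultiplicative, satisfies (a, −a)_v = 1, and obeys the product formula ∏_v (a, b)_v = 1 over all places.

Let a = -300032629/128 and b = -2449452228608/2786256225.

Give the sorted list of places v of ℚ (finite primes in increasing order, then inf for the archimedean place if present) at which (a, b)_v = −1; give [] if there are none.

[2, 37, 53, inf]

(a, b) ≡ (-3550682, -100862) mod (ℚ^×)²; places V = {2, 3, 5, 7, 11, 13, 17, 19, 23, 29, 37, 41, 43, 47, 53, ∞}.
(a,b)_13: α=2, u≡11; β=0, v≡8 (mod 13); (11|13)=-1, (8|13)=-1; sign (−1)^0·-1^0·-1^2 = +1.
(a,b)_17: α=0, u≡11; β=-2, v≡15 (mod 17); (11|17)=-1, (15|17)=+1; sign (−1)^0·-1^-2·+1^0 = +1.
(a,b)_7: α=0, u≡3; β=2, v≡4 (mod 7); (3|7)=-1, (4|7)=+1; sign (−1)^0·-1^2·+1^0 = +1.
(a,b)_37: α=0, u≡24; β=1, v≡3 (mod 37); (24|37)=-1, (3|37)=+1; sign (−1)^0·-1^1·+1^0 = -1.
(a,b)_23: α=0, u≡9; β=-2, v≡12 (mod 23); (9|23)=+1, (12|23)=+1; sign (−1)^0·+1^-2·+1^0 = +1.
(a,b)_5: α=0, u≡2; β=-2, v≡3 (mod 5); (2|5)=-1, (3|5)=-1; sign (−1)^0·-1^-2·-1^0 = +1.
(a,b)_3: α=0, u≡1; β=-6, v≡1 (mod 3); (1|3)=+1, (1|3)=+1; sign (−1)^0·+1^-6·+1^0 = +1.
(a,b)_41: α=1, u≡36; β=0, v≡32 (mod 41); (36|41)=+1, (32|41)=+1; sign (−1)^0·+1^0·+1^1 = +1.
(a,b)_47: α=0, u≡36; β=1, v≡2 (mod 47); (36|47)=+1, (2|47)=+1; sign (−1)^0·+1^1·+1^0 = +1.
(a,b)_∞: sgn(-3550682)=−, sgn(-100862)=−, so -1.
(a,b)_53: α=1, u≡14; β=0, v≡35 (mod 53); (14|53)=-1, (35|53)=-1; sign (−1)^0·-1^0·-1^1 = -1.
(a,b)_29: α=0, u≡20; β=1, v≡27 (mod 29); (20|29)=+1, (27|29)=-1; sign (−1)^0·+1^1·-1^0 = +1.
(a,b)_11: α=0, u≡7; β=2, v≡10 (mod 11); (7|11)=-1, (10|11)=-1; sign (−1)^0·-1^2·-1^0 = +1.
(a,b)_19: α=1, u≡5; β=0, v≡11 (mod 19); (5|19)=+1, (11|19)=+1; sign (−1)^0·+1^0·+1^1 = +1.
(a,b)_2: α=-7, β=13; u≡3, v≡1 (mod 8); ε(u)ε(v)=1·0, αω(v)=-7·0, βω(u)=13·1; sum ≡ 1  ⇒  -1.
(a,b)_43: α=1, u≡22; β=0, v≡14 (mod 43); (22|43)=-1, (14|43)=+1; sign (−1)^0·-1^0·+1^1 = +1.
(-3550682, -100862 / ℚ) ramifies at {2, 37, 53, ∞}: a division algebra.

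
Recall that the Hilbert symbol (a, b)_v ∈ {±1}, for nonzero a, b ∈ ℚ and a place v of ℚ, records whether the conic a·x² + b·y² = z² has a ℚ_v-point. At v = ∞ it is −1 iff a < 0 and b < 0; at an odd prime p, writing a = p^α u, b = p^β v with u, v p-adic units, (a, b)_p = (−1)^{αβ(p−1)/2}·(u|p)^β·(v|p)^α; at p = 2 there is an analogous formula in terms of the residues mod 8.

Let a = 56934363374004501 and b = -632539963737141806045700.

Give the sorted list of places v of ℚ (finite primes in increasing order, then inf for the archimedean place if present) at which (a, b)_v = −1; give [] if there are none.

[7, 13, 19, 23]

(a, b) ≡ (24149, -50543857) mod (ℚ^×)²; places V = {2, 3, 5, 7, 11, 13, 17, 19, 23, 31, 41, ∞}.
(a,b)_2: α=0, β=2; u≡5, v≡7 (mod 8); ε(u)ε(v)=0·1, αω(v)=0·0, βω(u)=2·1; sum ≡ 0  ⇒  +1.
(a,b)_23: α=2, u≡15; β=3, v≡11 (mod 23); (15|23)=-1, (11|23)=-1; sign (−1)^0·-1^3·-1^2 = -1.
(a,b)_5: α=0, u≡1; β=2, v≡2 (mod 5); (1|5)=+1, (2|5)=-1; sign (−1)^0·+1^2·-1^0 = +1.
(a,b)_∞: sgn(24149)=+, sgn(-50543857)=−, so +1.
(a,b)_7: α=2, u≡6; β=1, v≡5 (mod 7); (6|7)=-1, (5|7)=-1; sign (−1)^0·-1^1·-1^2 = -1.
(a,b)_11: α=2, u≡3; β=2, v≡2 (mod 11); (3|11)=+1, (2|11)=-1; sign (−1)^0·+1^2·-1^2 = +1.
(a,b)_19: α=1, u≡9; β=1, v≡9 (mod 19); (9|19)=+1, (9|19)=+1; sign (−1)^1·+1^1·+1^1 = -1.
(a,b)_31: α=1, u≡2; β=1, v≡27 (mod 31); (2|31)=+1, (27|31)=-1; sign (−1)^1·+1^1·-1^1 = +1.
(a,b)_17: α=4, u≡15; β=6, v≡2 (mod 17); (15|17)=+1, (2|17)=+1; sign (−1)^0·+1^6·+1^4 = +1.
(a,b)_3: α=2, u≡2; β=4, v≡2 (mod 3); (2|3)=-1, (2|3)=-1; sign (−1)^0·-1^4·-1^2 = +1.
(a,b)_41: α=1, u≡38; β=1, v≡38 (mod 41); (38|41)=-1, (38|41)=-1; sign (−1)^0·-1^1·-1^1 = +1.
(a,b)_13: α=0, u≡8; β=1, v≡3 (mod 13); (8|13)=-1, (3|13)=+1; sign (−1)^0·-1^1·+1^0 = -1.
Ram(24149, -50543857) = {7, 13, 19, 23}; no ℚ_7-point on the conic.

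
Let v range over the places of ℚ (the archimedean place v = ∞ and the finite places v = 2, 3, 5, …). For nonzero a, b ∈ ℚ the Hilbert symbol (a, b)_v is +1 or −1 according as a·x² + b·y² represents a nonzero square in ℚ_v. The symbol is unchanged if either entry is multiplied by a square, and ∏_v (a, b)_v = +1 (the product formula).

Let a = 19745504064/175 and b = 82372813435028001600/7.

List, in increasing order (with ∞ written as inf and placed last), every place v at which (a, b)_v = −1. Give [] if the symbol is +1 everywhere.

Mod squares: a ≡ 1983163, b ≡ 4123. Check v ∈ {∞, 2, 3, 5, 7, 11, 13, 19, 31, 37}.
v=11: a=11^2·(≡6), b=11^2·(≡9) mod 11; (6|11)=-1, (9|11)=+1; (−1)^{2·2·5}·(-1)^2·(+1)^2 = +1.
v=31: a=31^1·(≡10), b=31^3·(≡4) mod 31; (10|31)=+1, (4|31)=+1; (−1)^{1·3·15}·(+1)^3·(+1)^1 = -1.
v=3: a=3^2·(≡1), b=3^2·(≡1) mod 3; (1|3)=+1, (1|3)=+1; (−1)^{2·2·1}·(+1)^2·(+1)^2 = +1.
v=7: a=7^-1·(≡5), b=7^-1·(≡1) mod 7; (5|7)=-1, (1|7)=+1; (−1)^{-1·-1·3}·(-1)^-1·(+1)^-1 = +1.
v=5: a=5^-2·(≡2), b=5^2·(≡2) mod 5; (2|5)=-1, (2|5)=-1; (−1)^{-2·2·2}·(-1)^2·(-1)^-2 = +1.
v=∞: 1983163 > 0 and 4123 > 0  ⇒  (a,b)_∞ = +1.
v=2: v_2(a)=6, v_2(b)=6; units ≡ 3, 3 (mod 8); ε·ε+αω+βω = 1·1+6·1+6·1 ≡ 1  ⇒  (a,b)_2 = -1.
v=37: a=37^1·(≡5), b=37^2·(≡28) mod 37; (5|37)=-1, (28|37)=+1; (−1)^{1·2·18}·(-1)^2·(+1)^1 = +1.
v=13: a=13^1·(≡9), b=13^2·(≡11) mod 13; (9|13)=+1, (11|13)=-1; (−1)^{1·2·6}·(+1)^2·(-1)^1 = -1.
v=19: a=19^1·(≡15), b=19^3·(≡15) mod 19; (15|19)=-1, (15|19)=-1; (−1)^{1·3·9}·(-1)^3·(-1)^1 = -1.
|Ram(1983163, 4123)| = 4, even; anisotropic at {2, 13, 19, 31}.

[2, 13, 19, 31]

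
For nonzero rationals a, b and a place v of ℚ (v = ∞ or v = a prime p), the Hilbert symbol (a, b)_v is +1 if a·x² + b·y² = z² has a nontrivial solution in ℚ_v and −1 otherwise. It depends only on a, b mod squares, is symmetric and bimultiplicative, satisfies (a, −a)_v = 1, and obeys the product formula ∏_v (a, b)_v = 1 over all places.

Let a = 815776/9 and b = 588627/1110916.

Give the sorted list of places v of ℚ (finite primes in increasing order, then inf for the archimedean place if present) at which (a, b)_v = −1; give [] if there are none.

(a, b) ≡ (50986, 43) mod (ℚ^×)²; places V = {2, 3, 13, 17, 31, 37, 43, 53, ∞}.
(a,b)_2: α=5, β=-2; u≡5, v≡3 (mod 8); ε(u)ε(v)=0·1, αω(v)=5·1, βω(u)=-2·1; sum ≡ 1  ⇒  -1.
(a,b)_∞: sgn(50986)=+, sgn(43)=+, so +1.
(a,b)_37: α=1, u≡16; β=0, v≡13 (mod 37); (16|37)=+1, (13|37)=-1; sign (−1)^0·+1^0·-1^1 = -1.
(a,b)_53: α=1, u≡26; β=0, v≡40 (mod 53); (26|53)=-1, (40|53)=+1; sign (−1)^0·-1^0·+1^1 = +1.
(a,b)_31: α=0, u≡15; β=-2, v≡24 (mod 31); (15|31)=-1, (24|31)=-1; sign (−1)^0·-1^-2·-1^0 = +1.
(a,b)_17: α=0, u≡11; β=-2, v≡1 (mod 17); (11|17)=-1, (1|17)=+1; sign (−1)^0·-1^-2·+1^0 = +1.
(a,b)_3: α=-2, u≡1; β=4, v≡1 (mod 3); (1|3)=+1, (1|3)=+1; sign (−1)^0·+1^4·+1^-2 = +1.
(a,b)_13: α=1, u≡3; β=2, v≡12 (mod 13); (3|13)=+1, (12|13)=+1; sign (−1)^0·+1^2·+1^1 = +1.
(a,b)_43: α=0, u≡36; β=1, v≡17 (mod 43); (36|43)=+1, (17|43)=+1; sign (−1)^0·+1^1·+1^0 = +1.
(50986, 43 / ℚ) ramifies at {2, 37}: a division algebra.

[2, 37]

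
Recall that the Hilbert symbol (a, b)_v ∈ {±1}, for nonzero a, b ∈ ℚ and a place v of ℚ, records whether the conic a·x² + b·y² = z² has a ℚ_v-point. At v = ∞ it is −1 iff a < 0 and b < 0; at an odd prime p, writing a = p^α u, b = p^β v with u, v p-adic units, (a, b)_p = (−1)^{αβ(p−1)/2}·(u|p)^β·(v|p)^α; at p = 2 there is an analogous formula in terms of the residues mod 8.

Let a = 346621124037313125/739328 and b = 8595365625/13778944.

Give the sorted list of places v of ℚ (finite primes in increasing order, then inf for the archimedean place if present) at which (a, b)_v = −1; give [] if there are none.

Mod squares: a ≡ 42, b ≡ 385. Check v ∈ {∞, 2, 3, 5, 7, 11, 13, 19, 29}.
v=5: a=5^4·(≡2), b=5^5·(≡3) mod 5; (2|5)=-1, (3|5)=-1; (−1)^{4·5·2}·(-1)^5·(-1)^4 = -1.
v=2: v_2(a)=-11, v_2(b)=-14; units ≡ 5, 1 (mod 8); ε·ε+αω+βω = 0·0+-11·0+-14·1 ≡ 0  ⇒  (a,b)_2 = +1.
v=∞: 42 > 0 and 385 > 0  ⇒  (a,b)_∞ = +1.
v=29: a=29^0·(≡6), b=29^-2·(≡26) mod 29; (6|29)=+1, (26|29)=-1; (−1)^{0·-2·14}·(+1)^-2·(-1)^0 = +1.
v=7: a=7^1·(≡6), b=7^3·(≡3) mod 7; (6|7)=-1, (3|7)=-1; (−1)^{1·3·3}·(-1)^3·(-1)^1 = -1.
v=19: a=19^-2·(≡16), b=19^0·(≡6) mod 19; (16|19)=+1, (6|19)=+1; (−1)^{-2·0·9}·(+1)^0·(+1)^-2 = +1.
v=11: a=11^8·(≡5), b=11^1·(≡2) mod 11; (5|11)=+1, (2|11)=-1; (−1)^{8·1·5}·(+1)^1·(-1)^8 = +1.
v=3: a=3^7·(≡2), b=3^6·(≡1) mod 3; (2|3)=-1, (1|3)=+1; (−1)^{7·6·1}·(-1)^6·(+1)^7 = +1.
v=13: a=13^2·(≡4), b=13^0·(≡8) mod 13; (4|13)=+1, (8|13)=-1; (−1)^{2·0·6}·(+1)^0·(-1)^2 = +1.
Ram(42, 385) = {5, 7}; no ℚ_5-point on the conic.

[5, 7]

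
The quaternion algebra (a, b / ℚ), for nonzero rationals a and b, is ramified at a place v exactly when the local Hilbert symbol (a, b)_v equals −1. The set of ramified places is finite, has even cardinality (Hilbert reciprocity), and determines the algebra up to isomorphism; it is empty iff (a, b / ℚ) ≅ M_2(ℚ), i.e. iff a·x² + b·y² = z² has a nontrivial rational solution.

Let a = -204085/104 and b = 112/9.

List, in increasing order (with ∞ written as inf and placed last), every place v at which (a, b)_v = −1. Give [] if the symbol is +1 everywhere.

[2, 5, 13, 17]

Mod squares: a ≡ -2210, b ≡ 7. Check v ∈ {∞, 2, 3, 5, 7, 13, 17}.
v=17: a=17^1·(≡7), b=17^0·(≡3) mod 17; (7|17)=-1, (3|17)=-1; (−1)^{1·0·8}·(-1)^0·(-1)^1 = -1.
v=2: v_2(a)=-3, v_2(b)=4; units ≡ 7, 7 (mod 8); ε·ε+αω+βω = 1·1+-3·0+4·0 ≡ 1  ⇒  (a,b)_2 = -1.
v=7: a=7^4·(≡1), b=7^1·(≡1) mod 7; (1|7)=+1, (1|7)=+1; (−1)^{4·1·3}·(+1)^1·(+1)^4 = +1.
v=∞: -2210 < 0 and 7 > 0  ⇒  (a,b)_∞ = +1.
v=13: a=13^-1·(≡10), b=13^0·(≡11) mod 13; (10|13)=+1, (11|13)=-1; (−1)^{-1·0·6}·(+1)^0·(-1)^-1 = -1.
v=5: a=5^1·(≡2), b=5^0·(≡3) mod 5; (2|5)=-1, (3|5)=-1; (−1)^{1·0·2}·(-1)^0·(-1)^1 = -1.
v=3: a=3^0·(≡1), b=3^-2·(≡1) mod 3; (1|3)=+1, (1|3)=+1; (−1)^{0·-2·1}·(+1)^-2·(+1)^0 = +1.
Ram(-2210, 7) = {2, 5, 13, 17}; no ℚ_2-point on the conic.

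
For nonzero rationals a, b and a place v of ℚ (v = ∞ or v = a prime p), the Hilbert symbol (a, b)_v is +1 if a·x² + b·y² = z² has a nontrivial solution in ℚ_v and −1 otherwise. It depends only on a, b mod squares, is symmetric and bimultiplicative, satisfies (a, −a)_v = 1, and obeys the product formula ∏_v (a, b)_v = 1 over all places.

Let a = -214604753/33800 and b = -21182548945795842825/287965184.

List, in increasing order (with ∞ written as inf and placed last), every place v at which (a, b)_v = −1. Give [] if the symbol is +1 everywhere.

(a, b) ≡ (-34, -442) mod (ℚ^×)²; places V = {2, 3, 5, 11, 13, 17, 19, ∞}.
(a,b)_5: α=-2, u≡1; β=2, v≡3 (mod 5); (1|5)=+1, (3|5)=-1; sign (−1)^0·+1^2·-1^-2 = +1.
(a,b)_19: α=2, u≡1; β=0, v≡2 (mod 19); (1|19)=+1, (2|19)=-1; sign (−1)^0·+1^0·-1^2 = +1.
(a,b)_3: α=0, u≡2; β=10, v≡2 (mod 3); (2|3)=-1, (2|3)=-1; sign (−1)^0·-1^10·-1^0 = +1.
(a,b)_∞: sgn(-34)=−, sgn(-442)=−, so -1.
(a,b)_11: α=2, u≡10; β=2, v≡5 (mod 11); (10|11)=-1, (5|11)=+1; sign (−1)^0·-1^2·+1^2 = +1.
(a,b)_2: α=-3, β=-17; u≡7, v≡3 (mod 8); ε(u)ε(v)=1·1, αω(v)=-3·1, βω(u)=-17·0; sum ≡ 0  ⇒  +1.
(a,b)_13: α=-2, u≡8; β=-3, v≡11 (mod 13); (8|13)=-1, (11|13)=-1; sign (−1)^0·-1^-3·-1^-2 = -1.
(a,b)_17: α=3, u≡15; β=9, v≡1 (mod 17); (15|17)=+1, (1|17)=+1; sign (−1)^0·+1^9·+1^3 = +1.
|Ram(-34, -442)| = 2, even; anisotropic at {13, ∞}.

[13, inf]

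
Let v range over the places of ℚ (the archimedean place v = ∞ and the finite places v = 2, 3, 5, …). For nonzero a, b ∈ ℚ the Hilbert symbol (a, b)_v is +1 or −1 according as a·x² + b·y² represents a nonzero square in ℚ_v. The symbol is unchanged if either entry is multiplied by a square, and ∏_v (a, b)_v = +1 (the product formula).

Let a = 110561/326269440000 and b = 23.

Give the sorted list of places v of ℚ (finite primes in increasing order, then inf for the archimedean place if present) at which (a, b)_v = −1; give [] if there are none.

Mod squares: a ≡ 209, b ≡ 23. Check v ∈ {∞, 2, 3, 5, 7, 11, 17, 19, 23}.
v=3: a=3^-2·(≡2), b=3^0·(≡2) mod 3; (2|3)=-1, (2|3)=-1; (−1)^{-2·0·1}·(-1)^0·(-1)^-2 = +1.
v=7: a=7^-2·(≡3), b=7^0·(≡2) mod 7; (3|7)=-1, (2|7)=+1; (−1)^{-2·0·3}·(-1)^0·(+1)^-2 = +1.
v=2: v_2(a)=-12, v_2(b)=0; units ≡ 1, 7 (mod 8); ε·ε+αω+βω = 0·1+-12·0+0·0 ≡ 0  ⇒  (a,b)_2 = +1.
v=17: a=17^-2·(≡6), b=17^0·(≡6) mod 17; (6|17)=-1, (6|17)=-1; (−1)^{-2·0·8}·(-1)^0·(-1)^-2 = +1.
v=5: a=5^-4·(≡4), b=5^0·(≡3) mod 5; (4|5)=+1, (3|5)=-1; (−1)^{-4·0·2}·(+1)^0·(-1)^-4 = +1.
v=11: a=11^1·(≡7), b=11^0·(≡1) mod 11; (7|11)=-1, (1|11)=+1; (−1)^{1·0·5}·(-1)^0·(+1)^1 = +1.
v=∞: 209 > 0 and 23 > 0  ⇒  (a,b)_∞ = +1.
v=23: a=23^2·(≡1), b=23^1·(≡1) mod 23; (1|23)=+1, (1|23)=+1; (−1)^{2·1·11}·(+1)^1·(+1)^2 = +1.
v=19: a=19^1·(≡9), b=19^0·(≡4) mod 19; (9|19)=+1, (4|19)=+1; (−1)^{1·0·9}·(+1)^0·(+1)^1 = +1.
Every local symbol is +1, so the conic 209·x² + 23·y² = z² has ℚ_v-points for all v and hence a ℚ-point; (a, b / ℚ) ≅ M_2(ℚ).

[]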